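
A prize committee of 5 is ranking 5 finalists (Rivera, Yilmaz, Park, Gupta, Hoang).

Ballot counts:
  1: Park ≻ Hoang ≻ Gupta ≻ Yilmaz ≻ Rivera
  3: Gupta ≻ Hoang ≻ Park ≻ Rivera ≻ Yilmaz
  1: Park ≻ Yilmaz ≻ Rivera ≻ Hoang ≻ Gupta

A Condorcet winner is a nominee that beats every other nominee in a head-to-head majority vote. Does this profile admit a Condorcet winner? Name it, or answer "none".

Gupta

Check each pair by majority over 5 ballots:
Rivera–Yilmaz: Rivera 3–2.
Rivera vs Park: Park, 5–0.
Rivera vs Gupta: Gupta wins 4–1.
Rivera–Hoang: Hoang 4–1.
Yilmaz vs Park: Park wins 5–0.
Yilmaz vs Gupta: Gupta, 4–1.
Yilmaz vs Hoang: Hoang wins 4–1.
Park–Gupta: Gupta 3–2.
Park vs Hoang: Hoang wins 3–2.
Gupta vs Hoang: Gupta, 3–2.
Gupta beats each of Rivera, Yilmaz, Park, Hoang — Gupta is the Condorcet winner.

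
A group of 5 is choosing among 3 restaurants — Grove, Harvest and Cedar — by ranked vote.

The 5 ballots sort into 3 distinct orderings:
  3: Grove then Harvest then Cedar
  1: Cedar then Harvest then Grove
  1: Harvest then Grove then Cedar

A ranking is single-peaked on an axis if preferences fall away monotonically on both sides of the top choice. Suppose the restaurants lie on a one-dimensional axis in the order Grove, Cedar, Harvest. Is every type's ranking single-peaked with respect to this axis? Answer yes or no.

no

Axis positions: Grove=1, Cedar=2, Harvest=3.
Type 1: ranking walks positions 1-3-2; Harvest is ranked above Cedar even though Cedar lies between Harvest and the peak Grove on the axis — preferences dip and rise again. Not single-peaked.
Type 2 (peak Cedar at position 2): ranking walks positions 2-3-1, expanding outward from the peak — single-peaked.
Type 3: ranking walks positions 3-1-2; Grove is ranked above Cedar even though Cedar lies between Grove and the peak Harvest on the axis — preferences dip and rise again. Not single-peaked.
Type 1 violates single-peakedness, so the profile is not single-peaked on this axis.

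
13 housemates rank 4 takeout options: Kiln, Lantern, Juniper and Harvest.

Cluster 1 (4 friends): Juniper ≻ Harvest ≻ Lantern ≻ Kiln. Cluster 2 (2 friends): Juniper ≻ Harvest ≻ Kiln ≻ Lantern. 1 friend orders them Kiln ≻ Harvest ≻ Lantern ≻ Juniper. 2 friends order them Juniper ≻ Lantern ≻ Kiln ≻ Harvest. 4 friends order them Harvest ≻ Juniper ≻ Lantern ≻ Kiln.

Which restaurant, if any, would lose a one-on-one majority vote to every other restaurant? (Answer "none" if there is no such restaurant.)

Pairwise majorities:
Kiln vs Lantern: 2+1 = 3 for Kiln, 10 for Lantern — Lantern by 10–3.
Kiln vs Juniper: Kiln preferred on 1 ballot; Juniper wins 12–1.
Kiln vs Harvest: Harvest, 10–3.
Lantern vs Juniper: 1 to 12, Juniper.
Lantern vs Harvest: Harvest, 11–2.
Juniper vs Harvest: Juniper is ranked higher on 4+2+2 = 8 ballots, Harvest on 5. Juniper wins 8–5.
Kiln is beaten in every head-to-head and is the Condorcet loser.

Kiln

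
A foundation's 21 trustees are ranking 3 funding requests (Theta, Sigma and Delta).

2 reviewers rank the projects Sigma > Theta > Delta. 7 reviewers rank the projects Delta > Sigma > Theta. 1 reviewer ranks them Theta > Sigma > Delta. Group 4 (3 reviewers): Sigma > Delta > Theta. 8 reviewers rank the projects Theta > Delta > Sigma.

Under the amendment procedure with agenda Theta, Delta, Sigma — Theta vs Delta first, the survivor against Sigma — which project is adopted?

Round 1: Theta vs Delta — 11–10, Theta advances.
Round 2: Theta vs Sigma — 9–12, Sigma advances.
The agenda winner is Sigma.

Sigma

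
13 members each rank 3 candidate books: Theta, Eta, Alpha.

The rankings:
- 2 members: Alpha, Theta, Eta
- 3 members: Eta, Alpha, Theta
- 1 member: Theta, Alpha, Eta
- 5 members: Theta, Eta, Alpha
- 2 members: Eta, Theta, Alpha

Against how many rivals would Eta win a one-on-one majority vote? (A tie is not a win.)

Eta against each rival (13 members):
Eta vs Theta: Eta preferred on 3+2 = 5 ballots; Theta wins 8–5.
Eta vs Alpha: Eta preferred on 3+5+2 = 10 ballots; Eta wins 10–3.
Eta beats Alpha; loses to Theta — 1 pairwise win.

1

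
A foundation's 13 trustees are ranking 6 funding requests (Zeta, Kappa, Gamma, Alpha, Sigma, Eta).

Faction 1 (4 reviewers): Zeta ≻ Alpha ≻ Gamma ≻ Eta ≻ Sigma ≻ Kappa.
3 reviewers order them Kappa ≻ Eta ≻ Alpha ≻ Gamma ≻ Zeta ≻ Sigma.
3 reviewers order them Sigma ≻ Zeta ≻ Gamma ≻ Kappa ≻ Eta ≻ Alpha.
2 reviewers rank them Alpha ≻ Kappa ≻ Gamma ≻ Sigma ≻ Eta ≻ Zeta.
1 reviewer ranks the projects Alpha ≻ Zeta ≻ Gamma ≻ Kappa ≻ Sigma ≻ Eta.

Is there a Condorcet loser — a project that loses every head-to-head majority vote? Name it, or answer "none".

none

Head-to-head results (13 reviewers):
Zeta vs Kappa: 4+3+1 = 8 for Zeta, 5 for Kappa — Zeta by 8–5.
Zeta vs Gamma: Zeta preferred on 4+3+1 = 8 ballots; Zeta wins 8–5.
Zeta vs Alpha: Zeta, 7–6.
Zeta–Sigma: Zeta 8–5.
Zeta vs Eta: 4+3+1 = 8 for Zeta, 5 for Eta — Zeta by 8–5.
Kappa vs Gamma: Gamma, 8–5.
Kappa vs Alpha: Alpha, 7–6.
Kappa vs Sigma: Kappa preferred on 3+2+1 = 6 ballots; Sigma wins 7–6.
Kappa vs Eta: Kappa wins 9–4.
Gamma vs Alpha: Alpha wins 10–3.
Gamma vs Sigma: 10 to 3, Gamma.
Gamma vs Eta: Gamma preferred on 4+3+2+1 = 10 ballots; Gamma wins 10–3.
Alpha–Sigma: Alpha 10–3.
Alpha vs Eta: Alpha wins 7–6.
Sigma–Eta: Eta 7–6.
Every project wins at least one matchup (Zeta beats Kappa; Kappa beats Eta; Gamma beats Kappa; Alpha beats Kappa; Sigma beats Kappa; Eta beats Sigma), so there is no Condorcet loser.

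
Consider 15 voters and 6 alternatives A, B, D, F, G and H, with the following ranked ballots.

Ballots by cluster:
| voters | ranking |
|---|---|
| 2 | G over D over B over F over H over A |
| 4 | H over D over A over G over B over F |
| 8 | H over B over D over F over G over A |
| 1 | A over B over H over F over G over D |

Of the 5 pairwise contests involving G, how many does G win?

1

G against each rival (15 voters):
G vs A: G is ranked higher on 2+8 = 10 ballots, A on 5. G wins 10–5.
G vs B: G is ranked higher on 2+4 = 6 ballots, B on 9. B wins 9–6.
G–D: D 12–3.
G vs F: F wins 9–6.
G vs H: 2 for G, 13 for H — H by 13–2.
G beats A; loses to B, D, F, H — 1 pairwise win.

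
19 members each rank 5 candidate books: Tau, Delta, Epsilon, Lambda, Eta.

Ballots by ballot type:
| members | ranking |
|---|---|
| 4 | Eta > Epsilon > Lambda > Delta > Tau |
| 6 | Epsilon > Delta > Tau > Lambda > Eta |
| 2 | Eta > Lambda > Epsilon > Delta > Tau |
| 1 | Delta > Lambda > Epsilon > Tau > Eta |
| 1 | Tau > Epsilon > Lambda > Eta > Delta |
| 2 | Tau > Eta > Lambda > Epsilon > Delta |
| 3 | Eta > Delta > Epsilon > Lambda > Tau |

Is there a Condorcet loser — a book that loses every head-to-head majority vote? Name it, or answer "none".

Head-to-head results (19 members):
Tau vs Delta: Tau is ranked higher on 1+2 = 3 ballots, Delta on 16. Delta wins 16–3.
Tau vs Epsilon: Epsilon wins 16–3.
Tau vs Lambda: Lambda, 10–9.
Tau vs Eta: Tau wins 10–9.
Delta vs Epsilon: Delta is ranked higher on 1+3 = 4 ballots, Epsilon on 15. Epsilon wins 15–4.
Delta vs Lambda: Delta wins 10–9.
Delta vs Eta: Delta is ranked higher on 6+1 = 7 ballots, Eta on 12. Eta wins 12–7.
Epsilon vs Lambda: Epsilon wins 14–5.
Epsilon vs Eta: 8 to 11, Eta.
Lambda vs Eta: Eta wins 11–8.
Every book wins at least one matchup (Tau beats Eta; Delta beats Tau; Epsilon beats Tau; Lambda beats Tau; Eta beats Delta), so there is no Condorcet loser.

none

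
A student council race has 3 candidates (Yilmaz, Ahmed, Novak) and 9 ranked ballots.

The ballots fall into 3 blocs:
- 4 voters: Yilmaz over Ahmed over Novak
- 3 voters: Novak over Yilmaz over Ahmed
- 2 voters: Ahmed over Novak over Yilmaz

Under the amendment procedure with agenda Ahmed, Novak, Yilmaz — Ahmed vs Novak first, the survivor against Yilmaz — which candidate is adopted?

Round 1: Ahmed vs Novak — 6–3, Ahmed advances.
Round 2: Ahmed vs Yilmaz — 2–7, Yilmaz advances.
Yilmaz survives the agenda.

Yilmaz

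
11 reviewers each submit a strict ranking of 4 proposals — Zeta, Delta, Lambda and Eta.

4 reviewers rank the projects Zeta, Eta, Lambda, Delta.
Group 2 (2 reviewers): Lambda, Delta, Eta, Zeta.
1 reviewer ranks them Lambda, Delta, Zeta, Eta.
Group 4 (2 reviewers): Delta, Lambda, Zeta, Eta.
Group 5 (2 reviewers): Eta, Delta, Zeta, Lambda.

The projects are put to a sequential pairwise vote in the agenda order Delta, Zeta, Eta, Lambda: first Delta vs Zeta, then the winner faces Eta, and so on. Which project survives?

Eta

Round 1: Delta vs Zeta — 7–4, Delta advances.
Round 2: Delta vs Eta — 5–6, Eta advances.
Round 3: Eta vs Lambda — 6–5, Eta advances.
The agenda winner is Eta.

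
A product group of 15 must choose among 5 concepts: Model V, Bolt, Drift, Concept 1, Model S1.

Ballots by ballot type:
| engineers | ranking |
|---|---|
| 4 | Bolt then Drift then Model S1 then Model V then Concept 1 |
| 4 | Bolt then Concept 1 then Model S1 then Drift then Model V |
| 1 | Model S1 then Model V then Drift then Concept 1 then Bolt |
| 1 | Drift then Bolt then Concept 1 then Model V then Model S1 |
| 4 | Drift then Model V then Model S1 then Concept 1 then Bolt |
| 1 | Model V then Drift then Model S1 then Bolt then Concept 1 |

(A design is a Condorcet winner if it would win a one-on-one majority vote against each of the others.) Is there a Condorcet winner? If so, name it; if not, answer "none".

Pairwise majorities:
Model V vs Bolt: 1+4+1 = 6 for Model V, 9 for Bolt — Bolt by 9–6.
Model V vs Drift: Drift wins 13–2.
Model V–Concept 1: Model V 10–5.
Model V vs Model S1: Model V is ranked higher on 1+4+1 = 6 ballots, Model S1 on 9. Model S1 wins 9–6.
Bolt vs Drift: Bolt, 8–7.
Bolt–Concept 1: Bolt 10–5.
Bolt–Model S1: Bolt 9–6.
Drift vs Concept 1: 11 to 4, Drift.
Drift vs Model S1: Drift wins 10–5.
Concept 1 vs Model S1: 5 to 10, Model S1.
Bolt defeats every rival head-to-head and is the Condorcet winner.

Bolt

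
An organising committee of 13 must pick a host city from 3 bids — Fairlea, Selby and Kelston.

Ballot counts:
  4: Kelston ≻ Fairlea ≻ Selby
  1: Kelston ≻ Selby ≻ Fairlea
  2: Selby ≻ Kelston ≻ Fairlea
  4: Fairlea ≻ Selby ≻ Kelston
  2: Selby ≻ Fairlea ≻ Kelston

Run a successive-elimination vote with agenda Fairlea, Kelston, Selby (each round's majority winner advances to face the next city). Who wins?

Selby

Round 1: Fairlea vs Kelston — 6–7, Kelston advances.
Round 2: Kelston vs Selby — 5–8, Selby advances.
Selby survives the agenda.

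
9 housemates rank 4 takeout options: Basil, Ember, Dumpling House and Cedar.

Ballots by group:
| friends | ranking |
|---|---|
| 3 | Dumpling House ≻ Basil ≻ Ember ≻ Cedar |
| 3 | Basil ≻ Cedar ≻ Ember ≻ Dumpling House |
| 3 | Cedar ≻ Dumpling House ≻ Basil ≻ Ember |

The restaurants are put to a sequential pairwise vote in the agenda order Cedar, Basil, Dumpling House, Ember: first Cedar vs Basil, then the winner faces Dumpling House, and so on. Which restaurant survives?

Round 1: Cedar vs Basil — 3–6, Basil advances.
Round 2: Basil vs Dumpling House — 3–6, Dumpling House advances.
Round 3: Dumpling House vs Ember — 6–3, Dumpling House advances.
Dumpling House survives the agenda.

Dumpling House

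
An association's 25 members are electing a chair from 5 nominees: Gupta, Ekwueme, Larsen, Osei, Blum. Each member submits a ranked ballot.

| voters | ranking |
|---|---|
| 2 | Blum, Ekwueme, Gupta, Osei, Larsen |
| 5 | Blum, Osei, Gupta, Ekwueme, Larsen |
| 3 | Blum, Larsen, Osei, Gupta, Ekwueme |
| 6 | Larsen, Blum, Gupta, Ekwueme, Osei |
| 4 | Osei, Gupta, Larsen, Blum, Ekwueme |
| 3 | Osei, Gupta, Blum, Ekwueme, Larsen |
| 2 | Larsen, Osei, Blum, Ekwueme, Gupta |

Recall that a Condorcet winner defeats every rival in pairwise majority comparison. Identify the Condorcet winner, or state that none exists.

Head-to-head results (25 voters):
Gupta–Ekwueme: Gupta 21–4.
Gupta vs Larsen: Gupta wins 14–11.
Gupta–Osei: Osei 17–8.
Gupta vs Blum: Blum wins 18–7.
Ekwueme vs Larsen: Larsen wins 15–10.
Ekwueme vs Osei: Osei wins 17–8.
Ekwueme vs Blum: Blum wins 25–0.
Larsen vs Osei: Osei, 14–11.
Larsen vs Blum: Blum, 13–12.
Osei vs Blum: Blum wins 16–9.
Blum defeats every rival head-to-head and is the Condorcet winner.

Blum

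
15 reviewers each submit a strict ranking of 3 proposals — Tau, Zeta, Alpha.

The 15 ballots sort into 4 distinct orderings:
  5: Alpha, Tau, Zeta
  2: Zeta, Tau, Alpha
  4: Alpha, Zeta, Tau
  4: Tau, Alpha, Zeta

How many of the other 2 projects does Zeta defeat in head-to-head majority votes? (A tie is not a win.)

0

Zeta against each rival (15 reviewers):
Zeta vs Tau: 2+4 = 6 for Zeta, 9 for Tau — Tau by 9–6.
Zeta vs Alpha: 2 to 13, Alpha.
Zeta beats no one; loses to Tau, Alpha — 0 pairwise wins.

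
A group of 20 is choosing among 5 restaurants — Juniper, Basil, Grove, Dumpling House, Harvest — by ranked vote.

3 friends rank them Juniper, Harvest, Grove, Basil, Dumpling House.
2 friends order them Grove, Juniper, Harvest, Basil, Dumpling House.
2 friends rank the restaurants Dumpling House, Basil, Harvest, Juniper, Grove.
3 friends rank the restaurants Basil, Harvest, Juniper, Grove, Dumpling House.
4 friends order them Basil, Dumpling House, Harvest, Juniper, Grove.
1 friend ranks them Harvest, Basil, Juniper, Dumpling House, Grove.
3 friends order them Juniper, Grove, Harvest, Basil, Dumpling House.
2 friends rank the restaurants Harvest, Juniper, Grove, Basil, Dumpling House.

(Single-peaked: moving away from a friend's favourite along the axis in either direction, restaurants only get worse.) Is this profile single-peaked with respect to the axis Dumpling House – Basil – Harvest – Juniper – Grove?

yes

Axis positions: Dumpling House=1, Basil=2, Harvest=3, Juniper=4, Grove=5.
Ballot type 1 (peak Juniper at position 4): ranking walks positions 4-3-5-2-1, expanding outward from the peak — single-peaked.
Ballot type 2 (peak Grove at position 5): ranking walks positions 5-4-3-2-1, expanding outward from the peak — single-peaked.
Ballot type 3 (peak Dumpling House at position 1): ranking walks positions 1-2-3-4-5, expanding outward from the peak — single-peaked.
Ballot type 4 (peak Basil at position 2): ranking walks positions 2-3-4-5-1, expanding outward from the peak — single-peaked.
Ballot type 5 (peak Basil at position 2): ranking walks positions 2-1-3-4-5, expanding outward from the peak — single-peaked.
Ballot type 6 (peak Harvest at position 3): ranking walks positions 3-2-4-1-5, expanding outward from the peak — single-peaked.
Ballot type 7 (peak Juniper at position 4): ranking walks positions 4-5-3-2-1, expanding outward from the peak — single-peaked.
Ballot type 8 (peak Harvest at position 3): ranking walks positions 3-4-5-2-1, expanding outward from the peak — single-peaked.
Every ranking is single-peaked on this axis.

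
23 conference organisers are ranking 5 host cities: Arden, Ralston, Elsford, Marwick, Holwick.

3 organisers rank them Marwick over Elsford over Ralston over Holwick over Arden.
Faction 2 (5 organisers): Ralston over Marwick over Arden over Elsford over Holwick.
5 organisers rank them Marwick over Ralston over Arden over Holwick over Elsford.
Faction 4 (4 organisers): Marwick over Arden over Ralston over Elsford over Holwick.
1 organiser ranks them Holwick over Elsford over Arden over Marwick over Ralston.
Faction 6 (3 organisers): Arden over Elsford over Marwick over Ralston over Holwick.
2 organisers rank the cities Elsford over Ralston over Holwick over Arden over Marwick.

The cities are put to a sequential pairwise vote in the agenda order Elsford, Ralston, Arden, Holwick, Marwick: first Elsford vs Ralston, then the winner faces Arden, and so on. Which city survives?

Marwick

Round 1: Elsford vs Ralston — 9–14, Ralston advances.
Round 2: Ralston vs Arden — 15–8, Ralston advances.
Round 3: Ralston vs Holwick — 22–1, Ralston advances.
Round 4: Ralston vs Marwick — 7–16, Marwick advances.
The agenda winner is Marwick.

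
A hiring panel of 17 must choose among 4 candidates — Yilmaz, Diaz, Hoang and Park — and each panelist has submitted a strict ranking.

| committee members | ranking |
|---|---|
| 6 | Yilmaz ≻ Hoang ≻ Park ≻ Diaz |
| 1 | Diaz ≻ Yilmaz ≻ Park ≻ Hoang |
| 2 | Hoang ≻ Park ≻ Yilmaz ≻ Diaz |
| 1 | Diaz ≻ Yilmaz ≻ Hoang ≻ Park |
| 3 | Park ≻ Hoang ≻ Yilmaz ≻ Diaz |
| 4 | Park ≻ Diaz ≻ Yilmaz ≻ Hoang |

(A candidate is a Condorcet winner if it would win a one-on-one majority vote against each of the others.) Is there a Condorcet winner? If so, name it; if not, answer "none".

Pairwise majorities:
Yilmaz vs Diaz: Yilmaz, 11–6.
Yilmaz vs Hoang: Yilmaz, 12–5.
Yilmaz–Park: Park 9–8.
Diaz vs Hoang: Hoang, 11–6.
Diaz–Park: Park 15–2.
Hoang vs Park: Hoang, 9–8.
No candidate is unbeaten: Yilmaz loses to Park; Diaz loses to Yilmaz; Hoang loses to Yilmaz; Park loses to Hoang. In particular Yilmaz → Hoang → Park → Yilmaz is a majority cycle — no Condorcet winner exists.

none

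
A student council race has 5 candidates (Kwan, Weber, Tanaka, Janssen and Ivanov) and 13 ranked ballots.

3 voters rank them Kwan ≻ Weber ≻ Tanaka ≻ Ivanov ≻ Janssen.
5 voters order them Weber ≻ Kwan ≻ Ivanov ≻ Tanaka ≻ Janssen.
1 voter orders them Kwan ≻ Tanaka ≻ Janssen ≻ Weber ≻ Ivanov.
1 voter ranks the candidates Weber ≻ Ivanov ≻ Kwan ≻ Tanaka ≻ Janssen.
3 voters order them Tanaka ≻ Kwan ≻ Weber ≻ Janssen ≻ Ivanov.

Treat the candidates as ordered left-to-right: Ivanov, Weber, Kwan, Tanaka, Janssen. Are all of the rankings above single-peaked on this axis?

yes

Axis positions: Ivanov=1, Weber=2, Kwan=3, Tanaka=4, Janssen=5.
Group 1 (peak Kwan at position 3): ranking walks positions 3-2-4-1-5, expanding outward from the peak — single-peaked.
Group 2 (peak Weber at position 2): ranking walks positions 2-3-1-4-5, expanding outward from the peak — single-peaked.
Group 3 (peak Kwan at position 3): ranking walks positions 3-4-5-2-1, expanding outward from the peak — single-peaked.
Group 4 (peak Weber at position 2): ranking walks positions 2-1-3-4-5, expanding outward from the peak — single-peaked.
Group 5 (peak Tanaka at position 4): ranking walks positions 4-3-2-5-1, expanding outward from the peak — single-peaked.
Every ranking is single-peaked on this axis.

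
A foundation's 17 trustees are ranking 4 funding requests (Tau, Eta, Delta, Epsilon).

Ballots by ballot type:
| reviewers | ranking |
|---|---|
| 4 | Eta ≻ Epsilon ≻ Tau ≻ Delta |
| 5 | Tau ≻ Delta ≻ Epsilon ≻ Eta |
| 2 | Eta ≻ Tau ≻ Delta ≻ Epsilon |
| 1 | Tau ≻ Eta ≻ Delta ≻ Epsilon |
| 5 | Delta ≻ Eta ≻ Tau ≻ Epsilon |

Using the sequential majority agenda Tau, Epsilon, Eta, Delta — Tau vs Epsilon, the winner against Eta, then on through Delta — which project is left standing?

Round 1: Tau vs Epsilon — 13–4, Tau advances.
Round 2: Tau vs Eta — 6–11, Eta advances.
Round 3: Eta vs Delta — 7–10, Delta advances.
Delta survives the agenda.

Delta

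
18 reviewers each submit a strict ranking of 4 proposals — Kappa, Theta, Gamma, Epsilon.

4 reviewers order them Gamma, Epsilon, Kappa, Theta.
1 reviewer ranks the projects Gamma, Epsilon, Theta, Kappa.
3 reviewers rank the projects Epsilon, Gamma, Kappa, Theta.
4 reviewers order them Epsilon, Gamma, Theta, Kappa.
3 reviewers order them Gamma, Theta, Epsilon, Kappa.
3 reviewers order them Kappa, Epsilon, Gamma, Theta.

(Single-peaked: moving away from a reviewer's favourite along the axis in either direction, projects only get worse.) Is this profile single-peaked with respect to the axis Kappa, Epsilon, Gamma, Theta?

yes

Axis positions: Kappa=1, Epsilon=2, Gamma=3, Theta=4.
Cluster 1 (peak Gamma at position 3): ranking walks positions 3-2-1-4, expanding outward from the peak — single-peaked.
Cluster 2 (peak Gamma at position 3): ranking walks positions 3-2-4-1, expanding outward from the peak — single-peaked.
Cluster 3 (peak Epsilon at position 2): ranking walks positions 2-3-1-4, expanding outward from the peak — single-peaked.
Cluster 4 (peak Epsilon at position 2): ranking walks positions 2-3-4-1, expanding outward from the peak — single-peaked.
Cluster 5 (peak Gamma at position 3): ranking walks positions 3-4-2-1, expanding outward from the peak — single-peaked.
Cluster 6 (peak Kappa at position 1): ranking walks positions 1-2-3-4, expanding outward from the peak — single-peaked.
Every ranking is single-peaked on this axis.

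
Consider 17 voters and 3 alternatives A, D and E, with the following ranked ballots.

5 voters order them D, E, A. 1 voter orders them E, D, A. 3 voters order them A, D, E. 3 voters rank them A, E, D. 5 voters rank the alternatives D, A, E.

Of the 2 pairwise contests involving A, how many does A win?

1

A against each rival (17 voters):
A–D: D 11–6.
A vs E: A preferred on 3+3+5 = 11 ballots; A wins 11–6.
A beats E; loses to D — 1 pairwise win.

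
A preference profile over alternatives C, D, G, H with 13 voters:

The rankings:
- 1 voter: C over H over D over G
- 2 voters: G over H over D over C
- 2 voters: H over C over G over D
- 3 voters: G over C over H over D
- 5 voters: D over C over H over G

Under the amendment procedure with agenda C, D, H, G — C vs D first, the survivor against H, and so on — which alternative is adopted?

H

Round 1: C vs D — 6–7, D advances.
Round 2: D vs H — 5–8, H advances.
Round 3: H vs G — 8–5, H advances.
H survives the agenda.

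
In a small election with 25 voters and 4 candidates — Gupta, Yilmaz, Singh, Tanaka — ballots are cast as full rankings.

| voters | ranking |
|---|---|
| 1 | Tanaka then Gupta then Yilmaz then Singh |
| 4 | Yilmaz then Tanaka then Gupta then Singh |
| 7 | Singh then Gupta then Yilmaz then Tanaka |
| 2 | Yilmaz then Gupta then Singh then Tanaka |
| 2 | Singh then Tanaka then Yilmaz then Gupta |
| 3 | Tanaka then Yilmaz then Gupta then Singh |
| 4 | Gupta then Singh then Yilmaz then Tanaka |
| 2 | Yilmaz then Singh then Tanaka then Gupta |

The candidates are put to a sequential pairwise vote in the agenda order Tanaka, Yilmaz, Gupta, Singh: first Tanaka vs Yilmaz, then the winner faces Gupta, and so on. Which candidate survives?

Singh

Round 1: Tanaka vs Yilmaz — 6–19, Yilmaz advances.
Round 2: Yilmaz vs Gupta — 13–12, Yilmaz advances.
Round 3: Yilmaz vs Singh — 12–13, Singh advances.
Singh survives the agenda.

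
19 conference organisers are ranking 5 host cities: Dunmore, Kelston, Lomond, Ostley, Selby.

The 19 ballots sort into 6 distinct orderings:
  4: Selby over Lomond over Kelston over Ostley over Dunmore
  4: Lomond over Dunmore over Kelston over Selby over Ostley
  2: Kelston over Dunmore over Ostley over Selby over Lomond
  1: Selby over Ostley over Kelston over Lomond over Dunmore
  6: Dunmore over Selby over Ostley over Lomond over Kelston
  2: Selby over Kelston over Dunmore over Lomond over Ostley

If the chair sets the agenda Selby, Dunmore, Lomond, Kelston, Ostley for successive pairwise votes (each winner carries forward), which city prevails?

Round 1: Selby vs Dunmore — 7–12, Dunmore advances.
Round 2: Dunmore vs Lomond — 10–9, Dunmore advances.
Round 3: Dunmore vs Kelston — 10–9, Dunmore advances.
Round 4: Dunmore vs Ostley — 14–5, Dunmore advances.
Dunmore survives the agenda.

Dunmore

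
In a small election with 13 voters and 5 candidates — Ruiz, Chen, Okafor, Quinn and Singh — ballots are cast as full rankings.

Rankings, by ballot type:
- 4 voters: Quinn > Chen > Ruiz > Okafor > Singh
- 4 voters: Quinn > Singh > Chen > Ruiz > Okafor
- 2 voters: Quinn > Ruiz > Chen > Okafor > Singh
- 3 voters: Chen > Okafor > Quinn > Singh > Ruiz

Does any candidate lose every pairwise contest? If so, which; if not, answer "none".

none

Head-to-head results (13 voters):
Ruiz vs Chen: Chen, 11–2.
Ruiz vs Okafor: 4+4+2 = 10 for Ruiz, 3 for Okafor — Ruiz by 10–3.
Ruiz–Quinn: Quinn 13–0.
Ruiz–Singh: Singh 7–6.
Chen vs Okafor: Chen preferred on 4+4+2+3 = 13 ballots; Chen wins 13–0.
Chen–Quinn: Quinn 10–3.
Chen vs Singh: 4+2+3 = 9 for Chen, 4 for Singh — Chen by 9–4.
Okafor–Quinn: Quinn 10–3.
Okafor vs Singh: 4+2+3 = 9 for Okafor, 4 for Singh — Okafor by 9–4.
Quinn vs Singh: Quinn, 13–0.
Each candidate has at least one pairwise win (Ruiz beats Okafor; Chen beats Ruiz; Okafor beats Singh; Quinn beats Ruiz; Singh beats Ruiz) — no Condorcet loser.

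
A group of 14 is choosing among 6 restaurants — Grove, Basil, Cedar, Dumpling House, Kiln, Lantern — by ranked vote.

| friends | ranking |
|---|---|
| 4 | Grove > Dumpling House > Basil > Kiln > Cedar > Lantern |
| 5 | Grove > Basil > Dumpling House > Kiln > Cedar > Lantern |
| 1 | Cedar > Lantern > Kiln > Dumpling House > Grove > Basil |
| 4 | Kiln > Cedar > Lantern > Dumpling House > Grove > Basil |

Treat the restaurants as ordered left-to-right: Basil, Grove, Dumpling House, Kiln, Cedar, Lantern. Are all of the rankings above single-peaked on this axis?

Axis positions: Basil=1, Grove=2, Dumpling House=3, Kiln=4, Cedar=5, Lantern=6.
Ballot type 1 (peak Grove at position 2): ranking walks positions 2-3-1-4-5-6, expanding outward from the peak — single-peaked.
Ballot type 2 (peak Grove at position 2): ranking walks positions 2-1-3-4-5-6, expanding outward from the peak — single-peaked.
Ballot type 3 (peak Cedar at position 5): ranking walks positions 5-6-4-3-2-1, expanding outward from the peak — single-peaked.
Ballot type 4 (peak Kiln at position 4): ranking walks positions 4-5-6-3-2-1, expanding outward from the peak — single-peaked.
Every ranking is single-peaked on this axis.

yes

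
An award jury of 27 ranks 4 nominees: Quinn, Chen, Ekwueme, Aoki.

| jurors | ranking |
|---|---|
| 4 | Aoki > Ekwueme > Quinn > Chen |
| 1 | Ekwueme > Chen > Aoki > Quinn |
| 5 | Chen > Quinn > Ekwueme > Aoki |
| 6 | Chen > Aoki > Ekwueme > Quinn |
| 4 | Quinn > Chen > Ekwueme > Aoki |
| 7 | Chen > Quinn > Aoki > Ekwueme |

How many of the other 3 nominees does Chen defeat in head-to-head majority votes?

3

Chen against each rival (27 jurors):
Chen vs Quinn: Chen wins 19–8.
Chen vs Ekwueme: Chen is ranked higher on 5+6+4+7 = 22 ballots, Ekwueme on 5. Chen wins 22–5.
Chen vs Aoki: Chen wins 23–4.
Chen beats Quinn, Ekwueme, Aoki — 3 pairwise wins.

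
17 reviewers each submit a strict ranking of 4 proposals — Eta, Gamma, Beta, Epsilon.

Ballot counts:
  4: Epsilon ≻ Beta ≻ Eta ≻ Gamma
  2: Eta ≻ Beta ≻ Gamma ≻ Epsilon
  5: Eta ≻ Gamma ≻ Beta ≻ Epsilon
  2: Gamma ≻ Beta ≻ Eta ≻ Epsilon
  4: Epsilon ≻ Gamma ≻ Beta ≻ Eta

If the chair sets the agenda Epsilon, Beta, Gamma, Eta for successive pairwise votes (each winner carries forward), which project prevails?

Round 1: Epsilon vs Beta — 8–9, Beta advances.
Round 2: Beta vs Gamma — 6–11, Gamma advances.
Round 3: Gamma vs Eta — 6–11, Eta advances.
Eta survives the agenda.

Eta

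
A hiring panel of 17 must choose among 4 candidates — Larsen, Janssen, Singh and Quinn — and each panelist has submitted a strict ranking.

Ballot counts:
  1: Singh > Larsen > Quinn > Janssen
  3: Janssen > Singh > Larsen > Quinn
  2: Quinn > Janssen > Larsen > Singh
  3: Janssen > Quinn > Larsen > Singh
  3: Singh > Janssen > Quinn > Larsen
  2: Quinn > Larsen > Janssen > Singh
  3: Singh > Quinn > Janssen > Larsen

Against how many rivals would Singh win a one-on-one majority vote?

Singh against each rival (17 committee members):
Singh vs Larsen: 10 to 7, Singh.
Singh vs Janssen: Janssen, 10–7.
Singh vs Quinn: 10 to 7, Singh.
Singh beats Larsen, Quinn; loses to Janssen — 2 pairwise wins.

2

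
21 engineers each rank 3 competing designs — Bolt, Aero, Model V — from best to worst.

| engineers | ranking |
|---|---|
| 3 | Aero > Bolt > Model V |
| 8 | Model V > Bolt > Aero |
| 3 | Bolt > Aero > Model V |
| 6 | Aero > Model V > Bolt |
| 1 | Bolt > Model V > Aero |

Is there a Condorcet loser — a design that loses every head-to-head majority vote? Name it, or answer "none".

none

Pairwise majorities:
Bolt vs Aero: Bolt wins 12–9.
Bolt vs Model V: Model V wins 14–7.
Aero vs Model V: 3+3+6 = 12 for Aero, 9 for Model V — Aero by 12–9.
Every design wins at least one matchup (Bolt beats Aero; Aero beats Model V; Model V beats Bolt), so there is no Condorcet loser.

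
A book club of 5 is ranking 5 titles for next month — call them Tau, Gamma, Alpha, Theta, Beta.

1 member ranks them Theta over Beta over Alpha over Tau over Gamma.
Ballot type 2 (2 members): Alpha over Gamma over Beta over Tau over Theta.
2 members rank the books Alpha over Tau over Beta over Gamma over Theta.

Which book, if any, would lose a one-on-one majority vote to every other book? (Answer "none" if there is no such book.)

Head-to-head results (5 members):
Tau vs Gamma: Tau, 3–2.
Tau vs Alpha: Tau is ranked higher on 0 ballots, Alpha on 5. Alpha wins 5–0.
Tau vs Theta: 4 to 1, Tau.
Tau vs Beta: Beta, 3–2.
Gamma vs Alpha: Alpha wins 5–0.
Gamma vs Theta: 4 to 1, Gamma.
Gamma vs Beta: Beta wins 3–2.
Alpha vs Theta: Alpha wins 4–1.
Alpha vs Beta: Alpha is ranked higher on 2+2 = 4 ballots, Beta on 1. Alpha wins 4–1.
Theta vs Beta: Beta, 4–1.
Theta loses to every other book — it is the Condorcet loser.

Theta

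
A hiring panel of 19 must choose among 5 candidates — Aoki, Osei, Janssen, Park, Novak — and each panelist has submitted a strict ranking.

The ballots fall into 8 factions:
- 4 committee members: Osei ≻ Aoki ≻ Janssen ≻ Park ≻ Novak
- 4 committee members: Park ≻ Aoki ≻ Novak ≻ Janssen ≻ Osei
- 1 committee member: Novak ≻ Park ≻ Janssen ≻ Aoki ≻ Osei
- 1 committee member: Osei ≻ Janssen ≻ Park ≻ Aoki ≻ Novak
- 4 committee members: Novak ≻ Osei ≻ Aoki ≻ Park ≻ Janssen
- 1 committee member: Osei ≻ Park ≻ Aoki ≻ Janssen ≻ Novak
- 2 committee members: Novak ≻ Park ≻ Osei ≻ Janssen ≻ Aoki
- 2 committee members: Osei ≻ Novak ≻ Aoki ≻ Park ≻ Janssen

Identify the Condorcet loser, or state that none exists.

Head-to-head results (19 committee members):
Aoki vs Osei: Osei wins 14–5.
Aoki vs Janssen: Aoki wins 15–4.
Aoki vs Park: 10 to 9, Aoki.
Aoki–Novak: Aoki 10–9.
Osei–Janssen: Osei 14–5.
Osei vs Park: Osei is ranked higher on 4+1+4+1+2 = 12 ballots, Park on 7. Osei wins 12–7.
Osei vs Novak: Novak wins 11–8.
Janssen vs Park: Park wins 14–5.
Janssen vs Novak: Novak wins 13–6.
Park–Novak: Park 10–9.
Janssen is beaten in every head-to-head and is the Condorcet loser.

Janssen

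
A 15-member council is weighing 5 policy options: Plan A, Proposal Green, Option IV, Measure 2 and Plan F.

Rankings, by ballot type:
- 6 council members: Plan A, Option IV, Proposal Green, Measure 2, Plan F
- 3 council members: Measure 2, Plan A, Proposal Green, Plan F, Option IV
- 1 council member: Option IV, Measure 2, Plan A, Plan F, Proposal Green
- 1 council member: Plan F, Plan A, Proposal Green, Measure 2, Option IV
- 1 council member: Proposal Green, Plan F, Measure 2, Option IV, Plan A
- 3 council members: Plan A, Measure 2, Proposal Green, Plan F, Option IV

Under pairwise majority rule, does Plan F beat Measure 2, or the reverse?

Measure 2

Ballots ranking Plan F above Measure 2: 1 + 1 = 2.
Ballots ranking Measure 2 above Plan F: 15 − 2 = 13.
Measure 2 wins the head-to-head 13–2.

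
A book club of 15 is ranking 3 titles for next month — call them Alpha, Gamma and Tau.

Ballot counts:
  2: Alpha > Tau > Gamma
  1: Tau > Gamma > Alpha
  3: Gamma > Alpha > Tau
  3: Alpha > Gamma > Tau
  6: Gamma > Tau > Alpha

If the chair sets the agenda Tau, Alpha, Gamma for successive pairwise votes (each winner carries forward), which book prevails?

Round 1: Tau vs Alpha — 7–8, Alpha advances.
Round 2: Alpha vs Gamma — 5–10, Gamma advances.
Gamma survives the agenda.

Gamma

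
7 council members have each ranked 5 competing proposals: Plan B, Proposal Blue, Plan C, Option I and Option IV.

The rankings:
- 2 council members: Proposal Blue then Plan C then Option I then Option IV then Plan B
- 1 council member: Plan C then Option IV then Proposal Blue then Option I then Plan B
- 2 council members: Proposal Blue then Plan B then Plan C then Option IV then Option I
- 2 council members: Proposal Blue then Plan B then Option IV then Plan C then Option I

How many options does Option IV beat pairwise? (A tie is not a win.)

Option IV against each rival (7 council members):
Option IV vs Plan B: Plan B, 4–3.
Option IV vs Proposal Blue: Proposal Blue wins 6–1.
Option IV vs Plan C: Option IV preferred on 2 ballots; Plan C wins 5–2.
Option IV vs Option I: Option IV, 5–2.
Option IV beats Option I; loses to Plan B, Proposal Blue, Plan C — 1 pairwise win.

1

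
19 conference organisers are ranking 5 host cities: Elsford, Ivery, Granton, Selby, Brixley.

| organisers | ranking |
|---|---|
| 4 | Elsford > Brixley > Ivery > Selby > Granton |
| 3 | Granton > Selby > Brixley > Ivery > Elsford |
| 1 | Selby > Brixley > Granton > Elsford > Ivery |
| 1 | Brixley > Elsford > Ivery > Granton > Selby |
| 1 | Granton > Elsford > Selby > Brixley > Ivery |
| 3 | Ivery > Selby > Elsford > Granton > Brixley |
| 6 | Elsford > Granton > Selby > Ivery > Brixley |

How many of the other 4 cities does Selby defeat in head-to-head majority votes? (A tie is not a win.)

2

Selby against each rival (19 organisers):
Selby vs Elsford: Selby is ranked higher on 3+1+3 = 7 ballots, Elsford on 12. Elsford wins 12–7.
Selby vs Ivery: Selby, 11–8.
Selby vs Granton: Selby is ranked higher on 4+1+3 = 8 ballots, Granton on 11. Granton wins 11–8.
Selby vs Brixley: Selby, 14–5.
Selby beats Ivery, Brixley; loses to Elsford, Granton — 2 pairwise wins.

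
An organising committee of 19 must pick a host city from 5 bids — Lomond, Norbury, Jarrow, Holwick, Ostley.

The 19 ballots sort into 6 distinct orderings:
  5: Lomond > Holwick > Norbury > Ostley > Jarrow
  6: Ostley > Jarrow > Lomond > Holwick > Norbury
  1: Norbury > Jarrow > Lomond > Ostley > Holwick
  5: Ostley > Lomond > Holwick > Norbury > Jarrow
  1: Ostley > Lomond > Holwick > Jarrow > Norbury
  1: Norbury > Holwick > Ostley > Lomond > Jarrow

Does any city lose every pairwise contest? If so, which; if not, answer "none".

Jarrow

Pairwise majorities:
Lomond vs Norbury: Lomond is ranked higher on 5+6+5+1 = 17 ballots, Norbury on 2. Lomond wins 17–2.
Lomond–Jarrow: Lomond 12–7.
Lomond vs Holwick: Lomond, 18–1.
Lomond vs Ostley: Ostley, 13–6.
Norbury–Jarrow: Norbury 12–7.
Norbury vs Holwick: Holwick, 17–2.
Norbury vs Ostley: 7 to 12, Ostley.
Jarrow vs Holwick: Jarrow preferred on 6+1 = 7 ballots; Holwick wins 12–7.
Jarrow vs Ostley: Jarrow preferred on 1 ballot; Ostley wins 18–1.
Holwick vs Ostley: Ostley wins 13–6.
Jarrow loses to every other city — it is the Condorcet loser.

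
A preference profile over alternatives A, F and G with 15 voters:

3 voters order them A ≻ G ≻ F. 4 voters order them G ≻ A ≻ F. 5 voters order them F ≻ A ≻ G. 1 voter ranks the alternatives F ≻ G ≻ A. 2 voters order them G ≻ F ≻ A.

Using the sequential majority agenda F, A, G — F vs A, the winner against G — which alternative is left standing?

Round 1: F vs A — 8–7, F advances.
Round 2: F vs G — 6–9, G advances.
G survives the agenda.

G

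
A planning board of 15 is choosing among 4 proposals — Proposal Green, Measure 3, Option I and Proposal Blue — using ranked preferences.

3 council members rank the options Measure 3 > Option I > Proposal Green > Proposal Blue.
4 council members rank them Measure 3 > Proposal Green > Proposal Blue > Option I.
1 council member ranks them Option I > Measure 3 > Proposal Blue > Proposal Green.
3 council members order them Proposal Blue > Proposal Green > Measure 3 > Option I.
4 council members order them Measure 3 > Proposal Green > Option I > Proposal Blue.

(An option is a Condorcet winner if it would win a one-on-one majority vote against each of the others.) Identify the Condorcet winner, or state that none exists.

Pairwise majorities:
Proposal Green vs Measure 3: Proposal Green preferred on 3 ballots; Measure 3 wins 12–3.
Proposal Green vs Option I: Proposal Green preferred on 4+3+4 = 11 ballots; Proposal Green wins 11–4.
Proposal Green vs Proposal Blue: 3+4+4 = 11 for Proposal Green, 4 for Proposal Blue — Proposal Green by 11–4.
Measure 3 vs Option I: Measure 3 is ranked higher on 3+4+3+4 = 14 ballots, Option I on 1. Measure 3 wins 14–1.
Measure 3 vs Proposal Blue: Measure 3 preferred on 3+4+1+4 = 12 ballots; Measure 3 wins 12–3.
Option I vs Proposal Blue: 8 to 7, Option I.
Only Measure 3 has no losses; Measure 3 is the Condorcet winner.

Measure 3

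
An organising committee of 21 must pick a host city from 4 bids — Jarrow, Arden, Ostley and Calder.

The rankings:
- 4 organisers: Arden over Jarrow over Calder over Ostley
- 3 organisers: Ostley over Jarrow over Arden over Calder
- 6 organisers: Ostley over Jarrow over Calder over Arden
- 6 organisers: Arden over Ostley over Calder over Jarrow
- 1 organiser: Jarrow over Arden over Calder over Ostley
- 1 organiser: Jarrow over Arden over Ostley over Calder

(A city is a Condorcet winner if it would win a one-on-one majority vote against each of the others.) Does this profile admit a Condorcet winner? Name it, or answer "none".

none

Pairwise majorities:
Jarrow–Arden: Jarrow 11–10.
Jarrow vs Ostley: Ostley, 15–6.
Jarrow vs Calder: Jarrow wins 15–6.
Arden–Ostley: Arden 12–9.
Arden–Calder: Arden 15–6.
Ostley vs Calder: Ostley wins 16–5.
No city is unbeaten: Jarrow loses to Ostley; Arden loses to Jarrow; Ostley loses to Arden; Calder loses to Jarrow. In particular Jarrow beats Arden beats Ostley beats Jarrow is a majority cycle — no Condorcet winner exists.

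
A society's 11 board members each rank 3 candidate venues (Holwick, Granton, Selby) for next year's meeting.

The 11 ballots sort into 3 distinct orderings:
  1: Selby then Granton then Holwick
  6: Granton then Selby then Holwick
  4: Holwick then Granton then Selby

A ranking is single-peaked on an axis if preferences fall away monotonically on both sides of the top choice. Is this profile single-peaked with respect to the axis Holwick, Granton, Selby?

Axis positions: Holwick=1, Granton=2, Selby=3.
Type 1 (peak Selby at position 3): ranking walks positions 3-2-1, expanding outward from the peak — single-peaked.
Type 2 (peak Granton at position 2): ranking walks positions 2-3-1, expanding outward from the peak — single-peaked.
Type 3 (peak Holwick at position 1): ranking walks positions 1-2-3, expanding outward from the peak — single-peaked.
Every ranking is single-peaked on this axis.

yes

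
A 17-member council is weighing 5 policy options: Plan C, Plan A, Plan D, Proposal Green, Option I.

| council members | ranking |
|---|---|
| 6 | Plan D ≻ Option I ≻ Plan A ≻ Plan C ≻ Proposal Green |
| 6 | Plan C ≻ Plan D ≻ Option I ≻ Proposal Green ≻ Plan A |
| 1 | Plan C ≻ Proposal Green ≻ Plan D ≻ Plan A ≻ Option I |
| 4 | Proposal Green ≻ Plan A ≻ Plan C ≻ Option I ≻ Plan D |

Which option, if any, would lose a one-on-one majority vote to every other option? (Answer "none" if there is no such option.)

none

Pairwise majorities:
Plan C vs Plan A: 7 to 10, Plan A.
Plan C vs Plan D: Plan C, 11–6.
Plan C vs Proposal Green: Plan C, 13–4.
Plan C vs Option I: Plan C preferred on 6+1+4 = 11 ballots; Plan C wins 11–6.
Plan A vs Plan D: Plan D, 13–4.
Plan A vs Proposal Green: Proposal Green wins 11–6.
Plan A vs Option I: Plan A is ranked higher on 1+4 = 5 ballots, Option I on 12. Option I wins 12–5.
Plan D vs Proposal Green: 12 to 5, Plan D.
Plan D vs Option I: Plan D wins 13–4.
Proposal Green–Option I: Option I 12–5.
No option is winless: Plan C beats Plan D; Plan A beats Plan C; Plan D beats Plan A; Proposal Green beats Plan A; Option I beats Plan A. There is no Condorcet loser.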